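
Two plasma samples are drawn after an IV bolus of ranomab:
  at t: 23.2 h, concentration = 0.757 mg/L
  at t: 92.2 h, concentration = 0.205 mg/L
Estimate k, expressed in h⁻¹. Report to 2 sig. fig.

0.019 h⁻¹

k = ln(C₁/C₂) / (t₂ − t₁) = ln(0.757/0.205) / (92.2 − 23.2)
  = 1.306 / 69.00 = 0.01893 h⁻¹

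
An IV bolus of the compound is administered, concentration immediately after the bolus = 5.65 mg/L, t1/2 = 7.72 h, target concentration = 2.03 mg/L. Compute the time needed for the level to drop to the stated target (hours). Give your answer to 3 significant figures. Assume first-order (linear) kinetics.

11.4 h

k = ln2 / t½ = 0.693147 / 7.72 = 0.08979 h⁻¹
t = ln(C₀ / C) / k = ln(5.650 / 2.03) / 0.08979
  = ln(2.783) / 0.08979 = 1.024 / 0.08979 = 11.40 h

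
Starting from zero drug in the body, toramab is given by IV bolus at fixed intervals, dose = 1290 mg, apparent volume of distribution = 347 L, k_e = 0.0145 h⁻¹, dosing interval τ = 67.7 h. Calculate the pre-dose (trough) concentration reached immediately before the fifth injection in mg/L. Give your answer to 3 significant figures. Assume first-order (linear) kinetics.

2.18 mg/L

C₀ per dose = Dose / Vd = 1290 / 347 = 3.718 mg/L
Fraction remaining after one interval: r = e^(−kτ) = e^(−0.01450 × 67.7) = 0.3747
Before dose 5, 4 doses have been given (aged 1τ, 2τ, 3τ, 4τ).
C_trough = C₀ × (r + r² + … + r^4) = C₀ × r(1−r^4)/(1−r)
        = 3.718 × 0.3747 × (1 − 0.01971) / (1 − 0.3747) = 2.184 mg/L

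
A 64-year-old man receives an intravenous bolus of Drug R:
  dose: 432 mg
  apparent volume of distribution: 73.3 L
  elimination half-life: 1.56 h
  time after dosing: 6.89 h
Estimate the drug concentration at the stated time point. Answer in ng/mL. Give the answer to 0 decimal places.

C₀ = Dose / Vd = 432.0 / 73.3 = 5.894 mg/L
k = ln2 / t½ = 0.693147 / 1.56 = 0.4443 h⁻¹
C = C₀ · e^(−k·t) = 5.894 × e^(−0.4443 × 6.89)
  = 5.894 × 0.04683 = 0.2760 mg/L
Convert: 0.2760 mg/L × 1000 = 276.0 ng/mL

276 ng/mL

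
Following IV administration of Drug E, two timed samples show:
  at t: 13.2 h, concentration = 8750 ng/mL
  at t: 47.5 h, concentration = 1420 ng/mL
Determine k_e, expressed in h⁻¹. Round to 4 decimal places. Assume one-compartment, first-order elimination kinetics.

k = ln(C₁/C₂) / (t₂ − t₁) = ln(8750/1420) / (47.5 − 13.2)
  = 1.818 / 34.30 = 0.05300 h⁻¹

0.0530 h⁻¹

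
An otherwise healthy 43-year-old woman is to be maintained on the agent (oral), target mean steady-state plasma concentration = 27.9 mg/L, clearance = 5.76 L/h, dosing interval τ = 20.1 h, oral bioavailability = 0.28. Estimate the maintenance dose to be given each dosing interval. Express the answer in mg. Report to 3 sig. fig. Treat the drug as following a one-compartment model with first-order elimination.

At steady state, F × (Dose/τ) = Css × CL.
Dose = Css × CL × τ / F = 27.9 × 5.760 × 20.1 / 0.28 = 11540 mg

11500 mg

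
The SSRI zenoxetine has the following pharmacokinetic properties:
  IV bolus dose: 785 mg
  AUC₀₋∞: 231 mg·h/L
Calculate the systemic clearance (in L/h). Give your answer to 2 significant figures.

3.4 L/h

CL = Dose / AUC = 785 / 231 = 3.398 L/h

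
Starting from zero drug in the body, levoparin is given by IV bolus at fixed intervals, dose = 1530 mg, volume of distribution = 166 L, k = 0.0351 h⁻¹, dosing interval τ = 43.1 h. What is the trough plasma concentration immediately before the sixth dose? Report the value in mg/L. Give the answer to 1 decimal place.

C₀ per dose = Dose / Vd = 1530 / 166 = 9.217 mg/L
Fraction remaining after one interval: r = e^(−kτ) = e^(−0.03510 × 43.1) = 0.2203
Before dose 6, 5 doses have been given (aged 1τ, 2τ, 3τ, 4τ, 5τ).
C_trough = C₀ × (r + r² + … + r^5) = C₀ × r(1−r^5)/(1−r)
        = 9.217 × 0.2203 × (1 − 0.0005189) / (1 − 0.2203) = 2.603 mg/L

2.6 mg/L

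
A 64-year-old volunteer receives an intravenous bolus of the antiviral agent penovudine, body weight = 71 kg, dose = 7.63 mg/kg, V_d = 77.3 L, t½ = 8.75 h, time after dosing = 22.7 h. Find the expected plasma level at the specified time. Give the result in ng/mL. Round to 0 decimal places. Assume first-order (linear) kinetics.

Total dose = 7.63 × 71 = 541.7 mg
C₀ = Dose / Vd = 541.7 / 77.3 = 7.008 mg/L
k = ln2 / t½ = 0.693147 / 8.75 = 0.07922 h⁻¹
C = C₀ · e^(−k·t) = 7.008 × e^(−0.07922 × 22.7)
  = 7.008 × 0.1656 = 1.161 mg/L
Convert: 1.161 mg/L × 1000 = 1161 ng/mL

1161 ng/mL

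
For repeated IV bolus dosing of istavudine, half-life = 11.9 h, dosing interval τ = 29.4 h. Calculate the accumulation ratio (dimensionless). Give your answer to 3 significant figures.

k = ln2 / t½ = 0.693147 / 11.9 = 0.05825 h⁻¹
e^(−kτ) = e^(−0.05825 × 29.4) = 0.1804
Accumulation ratio R = 1 / (1 − e^(−kτ)) = 1 / (1 − 0.1804) = 1.220

1.22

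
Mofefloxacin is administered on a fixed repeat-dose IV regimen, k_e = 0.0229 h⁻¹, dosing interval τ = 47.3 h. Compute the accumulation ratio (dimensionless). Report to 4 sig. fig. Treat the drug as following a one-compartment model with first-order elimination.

1.512

e^(−kτ) = e^(−0.02290 × 47.3) = 0.3385
Accumulation ratio R = 1 / (1 − e^(−kτ)) = 1 / (1 − 0.3385) = 1.512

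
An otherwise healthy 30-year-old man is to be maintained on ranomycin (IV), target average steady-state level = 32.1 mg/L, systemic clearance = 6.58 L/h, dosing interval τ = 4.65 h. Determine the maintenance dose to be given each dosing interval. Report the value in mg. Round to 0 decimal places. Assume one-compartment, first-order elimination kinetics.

982 mg

At steady state, Dose/τ = Css × CL.
Dose = Css × CL × τ = 32.1 × 6.580 × 4.65 = 982.2 mg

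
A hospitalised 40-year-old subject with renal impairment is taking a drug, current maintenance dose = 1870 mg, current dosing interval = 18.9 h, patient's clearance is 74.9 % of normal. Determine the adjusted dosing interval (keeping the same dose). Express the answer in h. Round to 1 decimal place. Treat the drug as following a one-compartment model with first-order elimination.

To keep the same average steady-state level, dosing rate must scale with clearance.
CL ratio = 74.9 / 100 = 0.7490
New interval (same dose) = 18.9 / 0.7490 = 25.23 h

25.2 h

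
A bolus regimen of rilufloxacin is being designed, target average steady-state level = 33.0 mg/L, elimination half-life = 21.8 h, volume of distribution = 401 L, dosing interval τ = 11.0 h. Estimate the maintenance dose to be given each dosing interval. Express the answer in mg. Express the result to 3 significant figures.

k = ln2 / t½ = 0.693147 / 21.8 = 0.03180 h⁻¹
CL = k × Vd = 0.03180 × 401 = 12.75 L/h
At steady state, Dose/τ = Css × CL.
Dose = Css × CL × τ = 33.0 × 12.75 × 11.0 = 4628 mg

4630 mg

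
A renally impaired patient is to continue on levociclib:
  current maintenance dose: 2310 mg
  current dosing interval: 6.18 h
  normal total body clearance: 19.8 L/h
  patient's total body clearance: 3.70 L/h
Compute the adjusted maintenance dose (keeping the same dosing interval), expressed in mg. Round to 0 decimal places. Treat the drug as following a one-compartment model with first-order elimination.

To keep the same average steady-state level, dosing rate must scale with clearance.
CL ratio = 3.70 / 19.8 = 0.1869
New dose (same interval) = 2310 × 0.1869 = 431.7 mg

432 mg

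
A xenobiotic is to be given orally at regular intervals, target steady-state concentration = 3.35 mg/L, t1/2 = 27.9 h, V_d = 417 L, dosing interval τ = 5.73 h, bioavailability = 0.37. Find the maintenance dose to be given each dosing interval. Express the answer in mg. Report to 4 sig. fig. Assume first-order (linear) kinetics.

k = ln2 / t½ = 0.693147 / 27.9 = 0.02484 h⁻¹
CL = k × Vd = 0.02484 × 417 = 10.36 L/h
At steady state, F × (Dose/τ) = Css × CL.
Dose = Css × CL × τ / F = 3.35 × 10.36 × 5.73 / 0.37 = 537.5 mg

537.5 mg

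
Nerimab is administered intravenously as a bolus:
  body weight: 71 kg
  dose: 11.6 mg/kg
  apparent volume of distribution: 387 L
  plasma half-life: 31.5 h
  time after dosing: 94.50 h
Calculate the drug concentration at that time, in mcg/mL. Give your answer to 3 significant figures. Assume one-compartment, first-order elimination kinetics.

0.266 mcg/mL

Total dose = 11.6 × 71 = 823.6 mg
C₀ = Dose / Vd = 823.6 / 387 = 2.128 mg/L
k = ln2 / t½ = 0.693147 / 31.5 = 0.02200 h⁻¹
t / t½ = 94.50 / 31.5 = 3 half-lives
C = C₀ × (1/2)^3 = 2.128 × 0.1250 = 0.2660 mg/L
(0.2660 mg/L = 0.2660 mcg/mL)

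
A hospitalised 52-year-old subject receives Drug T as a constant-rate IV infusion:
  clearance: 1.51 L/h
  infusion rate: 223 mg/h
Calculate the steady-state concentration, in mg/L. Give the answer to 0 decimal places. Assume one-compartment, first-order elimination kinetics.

148 mg/L

At steady state Css = R₀ / CL = 223 / 1.510 = 147.7 mg/L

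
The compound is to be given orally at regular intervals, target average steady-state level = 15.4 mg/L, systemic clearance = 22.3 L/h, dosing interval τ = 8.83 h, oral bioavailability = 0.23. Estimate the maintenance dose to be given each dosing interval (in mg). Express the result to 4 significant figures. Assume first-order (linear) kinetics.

At steady state, F × (Dose/τ) = Css × CL.
Dose = Css × CL × τ / F = 15.4 × 22.30 × 8.83 / 0.23 = 13180 mg

13180 mg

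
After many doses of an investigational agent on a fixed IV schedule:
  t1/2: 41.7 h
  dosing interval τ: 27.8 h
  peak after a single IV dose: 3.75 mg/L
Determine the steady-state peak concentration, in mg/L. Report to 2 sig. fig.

10 mg/L

k = ln2 / t½ = 0.693147 / 41.7 = 0.01662 h⁻¹
e^(−kτ) = e^(−0.01662 × 27.8) = 0.6300
Accumulation ratio R = 1 / (1 − e^(−kτ)) = 1 / (1 − 0.6300) = 2.703
Steady-state peak = C₀ × R = 3.75 × 2.703 = 10.14 mg/L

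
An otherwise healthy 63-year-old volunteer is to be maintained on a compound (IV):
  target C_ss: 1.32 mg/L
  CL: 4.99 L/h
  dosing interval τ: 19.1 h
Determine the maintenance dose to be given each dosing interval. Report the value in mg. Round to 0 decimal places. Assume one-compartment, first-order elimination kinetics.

126 mg

At steady state, Dose/τ = Css × CL.
Dose = Css × CL × τ = 1.32 × 4.990 × 19.1 = 125.8 mg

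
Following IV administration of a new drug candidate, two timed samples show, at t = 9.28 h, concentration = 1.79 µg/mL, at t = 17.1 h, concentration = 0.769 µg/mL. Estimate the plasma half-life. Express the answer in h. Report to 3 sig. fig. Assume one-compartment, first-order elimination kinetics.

6.42 h

k = ln(C₁/C₂) / (t₂ − t₁) = ln(1.79/0.769) / (17.1 − 9.28)
  = 0.8449 / 7.820 = 0.1080 h⁻¹
t½ = ln2 / k = 0.693147 / 0.1080 = 6.418 h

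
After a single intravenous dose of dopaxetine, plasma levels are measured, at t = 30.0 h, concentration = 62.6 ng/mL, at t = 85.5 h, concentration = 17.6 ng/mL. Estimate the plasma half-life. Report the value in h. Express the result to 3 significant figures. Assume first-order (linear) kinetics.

30.3 h

k = ln(C₁/C₂) / (t₂ − t₁) = ln(62.6/17.6) / (85.5 − 30.0)
  = 1.269 / 55.50 = 0.02286 h⁻¹
t½ = ln2 / k = 0.693147 / 0.02286 = 30.32 h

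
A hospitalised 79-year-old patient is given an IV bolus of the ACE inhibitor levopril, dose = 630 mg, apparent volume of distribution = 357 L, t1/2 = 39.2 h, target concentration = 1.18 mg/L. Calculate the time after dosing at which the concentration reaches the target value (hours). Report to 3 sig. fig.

22.8 h

C₀ = Dose / Vd = 630.0 / 357 = 1.765 mg/L
k = ln2 / t½ = 0.693147 / 39.2 = 0.01768 h⁻¹
t = ln(C₀ / C) / k = ln(1.765 / 1.18) / 0.01768
  = ln(1.496) / 0.01768 = 0.4028 / 0.01768 = 22.78 h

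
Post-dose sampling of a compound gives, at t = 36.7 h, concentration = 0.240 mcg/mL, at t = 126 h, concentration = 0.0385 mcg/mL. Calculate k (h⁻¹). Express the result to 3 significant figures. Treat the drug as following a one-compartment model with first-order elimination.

0.0205 h⁻¹

k = ln(C₁/C₂) / (t₂ − t₁) = ln(0.240/0.0385) / (126 − 36.7)
  = 1.830 / 89.30 = 0.02049 h⁻¹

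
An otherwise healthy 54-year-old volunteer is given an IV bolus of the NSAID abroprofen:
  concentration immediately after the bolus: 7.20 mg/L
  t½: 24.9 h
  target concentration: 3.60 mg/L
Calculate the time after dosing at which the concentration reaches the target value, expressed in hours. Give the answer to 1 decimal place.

24.9 h

k = ln2 / t½ = 0.693147 / 24.9 = 0.02784 h⁻¹
t = ln(C₀ / C) / k = ln(7.200 / 3.60) / 0.02784
  = ln(2.000) / 0.02784 = 0.6931 / 0.02784 = 24.90 h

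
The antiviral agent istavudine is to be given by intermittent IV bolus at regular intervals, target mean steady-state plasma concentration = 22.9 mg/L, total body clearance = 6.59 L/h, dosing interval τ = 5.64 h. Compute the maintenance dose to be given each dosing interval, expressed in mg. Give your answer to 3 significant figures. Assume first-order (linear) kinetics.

851 mg

At steady state, Dose/τ = Css × CL.
Dose = Css × CL × τ = 22.9 × 6.590 × 5.64 = 851.1 mg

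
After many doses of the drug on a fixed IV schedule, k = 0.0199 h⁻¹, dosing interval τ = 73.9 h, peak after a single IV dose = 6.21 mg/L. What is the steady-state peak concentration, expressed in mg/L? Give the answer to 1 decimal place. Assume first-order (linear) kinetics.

e^(−kτ) = e^(−0.01990 × 73.9) = 0.2298
Accumulation ratio R = 1 / (1 − e^(−kτ)) = 1 / (1 − 0.2298) = 1.298
Steady-state peak = C₀ × R = 6.21 × 1.298 = 8.061 mg/L

8.1 mg/L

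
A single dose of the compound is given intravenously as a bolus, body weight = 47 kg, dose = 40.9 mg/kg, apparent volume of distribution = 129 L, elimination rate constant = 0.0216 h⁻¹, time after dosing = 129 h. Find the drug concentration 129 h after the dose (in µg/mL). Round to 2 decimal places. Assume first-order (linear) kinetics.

Total dose = 40.9 × 47 = 1922 mg
C₀ = Dose / Vd = 1922 / 129 = 14.90 mg/L
C = C₀ · e^(−k·t) = 14.90 × e^(−0.02160 × 129)
  = 14.90 × 0.06164 = 0.9184 mg/L
(0.9184 mg/L = 0.9184 µg/mL)

0.92 µg/mL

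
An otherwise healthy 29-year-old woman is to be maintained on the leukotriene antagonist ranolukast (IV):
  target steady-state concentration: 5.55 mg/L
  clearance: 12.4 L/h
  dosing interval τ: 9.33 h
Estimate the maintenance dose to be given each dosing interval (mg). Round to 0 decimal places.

At steady state, Dose/τ = Css × CL.
Dose = Css × CL × τ = 5.55 × 12.40 × 9.33 = 642.1 mg

642 mg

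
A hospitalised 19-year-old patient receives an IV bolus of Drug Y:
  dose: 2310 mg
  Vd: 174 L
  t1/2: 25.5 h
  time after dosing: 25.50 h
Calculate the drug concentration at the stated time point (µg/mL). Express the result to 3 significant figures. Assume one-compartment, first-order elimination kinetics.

C₀ = Dose / Vd = 2310 / 174 = 13.28 mg/L
k = ln2 / t½ = 0.693147 / 25.5 = 0.02718 h⁻¹
t / t½ = 25.50 / 25.5 = 1 half-lives
C = C₀ × (1/2)^1 = 13.28 × 0.5000 = 6.640 mg/L
(6.640 mg/L = 6.640 µg/mL)

6.64 µg/mL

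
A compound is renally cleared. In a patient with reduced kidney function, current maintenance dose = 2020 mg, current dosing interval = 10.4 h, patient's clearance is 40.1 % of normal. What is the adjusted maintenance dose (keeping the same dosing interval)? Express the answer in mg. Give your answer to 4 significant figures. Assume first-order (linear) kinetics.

To keep the same average steady-state level, dosing rate must scale with clearance.
CL ratio = 40.1 / 100 = 0.4010
New dose (same interval) = 2020 × 0.4010 = 810.0 mg

810.0 mg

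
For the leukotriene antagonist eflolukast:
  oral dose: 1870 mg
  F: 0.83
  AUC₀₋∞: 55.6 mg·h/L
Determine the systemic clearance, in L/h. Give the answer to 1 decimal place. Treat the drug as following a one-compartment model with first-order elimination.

CL = F·Dose / AUC = 0.83 × 1870 / 55.6 = 27.92 L/h

27.9 L/h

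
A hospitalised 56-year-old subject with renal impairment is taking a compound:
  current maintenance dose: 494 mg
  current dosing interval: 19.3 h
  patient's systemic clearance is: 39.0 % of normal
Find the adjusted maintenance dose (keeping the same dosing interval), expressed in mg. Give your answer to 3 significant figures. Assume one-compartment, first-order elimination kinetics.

To keep the same average steady-state level, dosing rate must scale with clearance.
CL ratio = 39.0 / 100 = 0.3900
New dose (same interval) = 494 × 0.3900 = 192.7 mg

193 mg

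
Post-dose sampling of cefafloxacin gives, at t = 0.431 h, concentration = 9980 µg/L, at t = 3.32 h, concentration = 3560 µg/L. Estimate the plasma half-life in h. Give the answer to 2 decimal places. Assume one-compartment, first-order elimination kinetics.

k = ln(C₁/C₂) / (t₂ − t₁) = ln(9980/3560) / (3.32 − 0.431)
  = 1.031 / 2.889 = 0.3569 h⁻¹
t½ = ln2 / k = 0.693147 / 0.3569 = 1.942 h

1.94 h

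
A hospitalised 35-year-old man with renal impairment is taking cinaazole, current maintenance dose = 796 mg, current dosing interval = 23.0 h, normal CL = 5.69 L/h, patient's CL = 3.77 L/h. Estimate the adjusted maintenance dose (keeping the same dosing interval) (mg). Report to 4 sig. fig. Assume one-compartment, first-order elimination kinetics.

To keep the same average steady-state level, dosing rate must scale with clearance.
CL ratio = 3.77 / 5.69 = 0.6626
New dose (same interval) = 796 × 0.6626 = 527.4 mg

527.4 mg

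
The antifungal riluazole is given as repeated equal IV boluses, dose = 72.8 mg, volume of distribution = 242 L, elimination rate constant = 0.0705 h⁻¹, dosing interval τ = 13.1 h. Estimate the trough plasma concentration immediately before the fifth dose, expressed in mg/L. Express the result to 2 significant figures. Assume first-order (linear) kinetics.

C₀ per dose = Dose / Vd = 72.8 / 242 = 0.3008 mg/L
Fraction remaining after one interval: r = e^(−kτ) = e^(−0.07050 × 13.1) = 0.3971
Before dose 5, 4 doses have been given (aged 1τ, 2τ, 3τ, 4τ).
C_trough = C₀ × (r + r² + … + r^4) = C₀ × r(1−r^4)/(1−r)
        = 0.3008 × 0.3971 × (1 − 0.02487) / (1 − 0.3971) = 0.1932 mg/L

0.19 mg/L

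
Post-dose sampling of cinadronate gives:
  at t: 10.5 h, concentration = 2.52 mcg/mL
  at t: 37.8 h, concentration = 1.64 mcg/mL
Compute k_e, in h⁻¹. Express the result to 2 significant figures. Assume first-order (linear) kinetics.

0.016 h⁻¹

k = ln(C₁/C₂) / (t₂ − t₁) = ln(2.52/1.64) / (37.8 − 10.5)
  = 0.4296 / 27.30 = 0.01574 h⁻¹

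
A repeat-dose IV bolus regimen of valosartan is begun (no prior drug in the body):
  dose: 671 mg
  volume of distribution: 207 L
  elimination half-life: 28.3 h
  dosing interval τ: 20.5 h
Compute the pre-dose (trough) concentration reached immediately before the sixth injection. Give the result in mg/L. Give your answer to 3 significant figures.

C₀ per dose = Dose / Vd = 671 / 207 = 3.242 mg/L
k = ln2 / t½ = 0.693147 / 28.3 = 0.02449 h⁻¹
Fraction remaining after one interval: r = e^(−kτ) = e^(−0.02449 × 20.5) = 0.6053
Before dose 6, 5 doses have been given (aged 1τ, 2τ, 3τ, 4τ, 5τ).
C_trough = C₀ × (r + r² + … + r^5) = C₀ × r(1−r^5)/(1−r)
        = 3.242 × 0.6053 × (1 − 0.08126) / (1 − 0.6053) = 4.568 mg/L

4.57 mg/L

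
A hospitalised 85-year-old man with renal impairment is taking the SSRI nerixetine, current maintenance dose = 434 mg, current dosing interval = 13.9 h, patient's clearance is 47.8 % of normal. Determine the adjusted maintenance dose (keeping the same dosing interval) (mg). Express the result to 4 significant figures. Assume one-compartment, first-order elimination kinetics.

207.5 mg

To keep the same average steady-state level, dosing rate must scale with clearance.
CL ratio = 47.8 / 100 = 0.4780
New dose (same interval) = 434 × 0.4780 = 207.5 mg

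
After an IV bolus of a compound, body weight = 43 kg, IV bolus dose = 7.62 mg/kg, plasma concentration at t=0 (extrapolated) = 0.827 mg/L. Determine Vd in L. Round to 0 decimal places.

396 L

Dose = 7.62 × 43 = 327.7 mg
Vd = Dose / C₀ = 327.7 / 0.827 = 396.3 L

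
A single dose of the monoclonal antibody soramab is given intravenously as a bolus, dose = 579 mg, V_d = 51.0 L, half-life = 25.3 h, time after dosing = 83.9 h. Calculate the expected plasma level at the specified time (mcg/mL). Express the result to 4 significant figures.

C₀ = Dose / Vd = 579.0 / 51.0 = 11.35 mg/L
k = ln2 / t½ = 0.693147 / 25.3 = 0.02740 h⁻¹
C = C₀ · e^(−k·t) = 11.35 × e^(−0.02740 × 83.9)
  = 11.35 × 0.1004 = 1.140 mg/L
(1.140 mg/L = 1.140 mcg/mL)

1.140 mcg/mL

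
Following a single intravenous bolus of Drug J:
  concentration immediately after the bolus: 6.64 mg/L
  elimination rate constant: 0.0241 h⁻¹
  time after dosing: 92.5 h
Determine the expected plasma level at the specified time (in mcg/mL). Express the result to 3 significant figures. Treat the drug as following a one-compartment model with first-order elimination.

0.715 mcg/mL

C = C₀ · e^(−k·t) = 6.640 × e^(−0.02410 × 92.5)
  = 6.640 × 0.1076 = 0.7145 mg/L
(0.7145 mg/L = 0.7145 mcg/mL)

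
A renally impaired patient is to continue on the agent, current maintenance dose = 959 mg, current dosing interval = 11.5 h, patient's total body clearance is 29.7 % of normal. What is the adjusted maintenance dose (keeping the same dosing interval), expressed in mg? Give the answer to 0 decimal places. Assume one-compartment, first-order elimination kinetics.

285 mg

To keep the same average steady-state level, dosing rate must scale with clearance.
CL ratio = 29.7 / 100 = 0.2970
New dose (same interval) = 959 × 0.2970 = 284.8 mg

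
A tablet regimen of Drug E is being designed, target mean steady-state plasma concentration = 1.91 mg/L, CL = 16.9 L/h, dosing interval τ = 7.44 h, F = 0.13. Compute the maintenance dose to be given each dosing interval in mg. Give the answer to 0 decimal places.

At steady state, F × (Dose/τ) = Css × CL.
Dose = Css × CL × τ / F = 1.91 × 16.90 × 7.44 / 0.13 = 1847 mg

1847 mg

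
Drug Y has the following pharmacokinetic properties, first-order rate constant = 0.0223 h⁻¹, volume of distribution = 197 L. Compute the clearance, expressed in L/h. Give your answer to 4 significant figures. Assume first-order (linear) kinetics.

CL = k × Vd = 0.0223 × 197 = 4.393 L/h

4.393 L/h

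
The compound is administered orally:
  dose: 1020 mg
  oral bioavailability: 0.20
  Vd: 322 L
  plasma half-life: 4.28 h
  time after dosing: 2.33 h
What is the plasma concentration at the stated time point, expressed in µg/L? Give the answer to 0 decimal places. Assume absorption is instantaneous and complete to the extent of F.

Amount reaching circulation = F × Dose = 0.20 × 1020 = 204.0 mg
C₀ = F·Dose / Vd = 204.0 / 322 = 0.6335 mg/L
k = ln2 / t½ = 0.693147 / 4.28 = 0.1620 h⁻¹
C = C₀ · e^(−k·t) = 0.6335 × e^(−0.1620 × 2.33)
  = 0.6335 × 0.6856 = 0.4343 mg/L
Convert: 0.4343 mg/L × 1000 = 434.3 µg/L

434 µg/L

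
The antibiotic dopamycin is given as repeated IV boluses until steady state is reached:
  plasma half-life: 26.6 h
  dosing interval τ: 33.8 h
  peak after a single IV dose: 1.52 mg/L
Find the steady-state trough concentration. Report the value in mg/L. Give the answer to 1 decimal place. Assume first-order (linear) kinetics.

k = ln2 / t½ = 0.693147 / 26.6 = 0.02606 h⁻¹
e^(−kτ) = e^(−0.02606 × 33.8) = 0.4144
Accumulation ratio R = 1 / (1 − e^(−kτ)) = 1 / (1 − 0.4144) = 1.708
Steady-state trough = C₀ × R × e^(−kτ) = 1.52 × 1.708 × 0.4144 = 1.076 mg/L

1.1 mg/L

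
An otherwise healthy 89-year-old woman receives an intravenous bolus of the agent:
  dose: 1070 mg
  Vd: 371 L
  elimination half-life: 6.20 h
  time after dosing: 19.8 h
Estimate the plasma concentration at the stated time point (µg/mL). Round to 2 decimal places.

0.32 µg/mL

C₀ = Dose / Vd = 1070 / 371 = 2.884 mg/L
k = ln2 / t½ = 0.693147 / 6.20 = 0.1118 h⁻¹
C = C₀ · e^(−k·t) = 2.884 × e^(−0.1118 × 19.8)
  = 2.884 × 0.1093 = 0.3152 mg/L
(0.3152 mg/L = 0.3152 µg/mL)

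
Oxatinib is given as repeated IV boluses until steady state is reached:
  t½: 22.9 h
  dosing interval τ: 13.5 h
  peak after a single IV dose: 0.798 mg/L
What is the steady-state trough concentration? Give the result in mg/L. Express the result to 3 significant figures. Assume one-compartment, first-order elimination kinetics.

1.58 mg/L

k = ln2 / t½ = 0.693147 / 22.9 = 0.03027 h⁻¹
e^(−kτ) = e^(−0.03027 × 13.5) = 0.6646
Accumulation ratio R = 1 / (1 − e^(−kτ)) = 1 / (1 − 0.6646) = 2.982
Steady-state trough = C₀ × R × e^(−kτ) = 0.798 × 2.982 × 0.6646 = 1.582 mg/L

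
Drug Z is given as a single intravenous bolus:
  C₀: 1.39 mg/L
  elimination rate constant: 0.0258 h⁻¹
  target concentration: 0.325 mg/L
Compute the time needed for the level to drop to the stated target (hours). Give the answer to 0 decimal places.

t = ln(C₀ / C) / k = ln(1.390 / 0.325) / 0.02580
  = ln(4.277) / 0.02580 = 1.453 / 0.02580 = 56.32 h

56 h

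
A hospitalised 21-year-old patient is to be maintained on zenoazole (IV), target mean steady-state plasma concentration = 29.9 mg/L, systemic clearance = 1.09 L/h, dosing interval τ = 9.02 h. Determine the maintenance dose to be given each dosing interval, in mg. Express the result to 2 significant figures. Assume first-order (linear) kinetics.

290 mg

At steady state, Dose/τ = Css × CL.
Dose = Css × CL × τ = 29.9 × 1.090 × 9.02 = 294.0 mg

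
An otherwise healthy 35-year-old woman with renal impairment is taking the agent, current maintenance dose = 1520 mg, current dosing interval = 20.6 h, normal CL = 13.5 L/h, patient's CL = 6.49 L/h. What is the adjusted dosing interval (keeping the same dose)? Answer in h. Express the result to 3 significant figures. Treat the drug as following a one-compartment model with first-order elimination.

To keep the same average steady-state level, dosing rate must scale with clearance.
CL ratio = 6.49 / 13.5 = 0.4807
New interval (same dose) = 20.6 / 0.4807 = 42.85 h

42.9 h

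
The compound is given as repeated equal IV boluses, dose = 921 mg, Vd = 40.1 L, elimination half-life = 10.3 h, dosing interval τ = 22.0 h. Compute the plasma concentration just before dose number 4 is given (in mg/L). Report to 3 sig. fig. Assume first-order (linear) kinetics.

C₀ per dose = Dose / Vd = 921 / 40.1 = 22.97 mg/L
k = ln2 / t½ = 0.693147 / 10.3 = 0.06730 h⁻¹
Fraction remaining after one interval: r = e^(−kτ) = e^(−0.06730 × 22.0) = 0.2275
Before dose 4, 3 doses have been given (aged 1τ, 2τ, 3τ).
C_trough = C₀ × (r + r² + … + r^3) = C₀ × r(1−r^3)/(1−r)
        = 22.97 × 0.2275 × (1 − 0.01177) / (1 − 0.2275) = 6.685 mg/L

6.69 mg/L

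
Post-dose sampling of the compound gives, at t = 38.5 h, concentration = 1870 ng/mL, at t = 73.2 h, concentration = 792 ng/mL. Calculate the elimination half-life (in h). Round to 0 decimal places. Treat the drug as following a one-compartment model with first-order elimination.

k = ln(C₁/C₂) / (t₂ − t₁) = ln(1870/792) / (73.2 − 38.5)
  = 0.8591 / 34.70 = 0.02476 h⁻¹
t½ = ln2 / k = 0.693147 / 0.02476 = 27.99 h

28 h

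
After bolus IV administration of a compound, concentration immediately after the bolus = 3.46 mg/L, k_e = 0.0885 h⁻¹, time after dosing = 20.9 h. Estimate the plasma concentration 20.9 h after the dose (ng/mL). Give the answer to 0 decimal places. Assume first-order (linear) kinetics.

544 ng/mL

C = C₀ · e^(−k·t) = 3.460 × e^(−0.08850 × 20.9)
  = 3.460 × 0.1573 = 0.5443 mg/L
Convert: 0.5443 mg/L × 1000 = 544.3 ng/mL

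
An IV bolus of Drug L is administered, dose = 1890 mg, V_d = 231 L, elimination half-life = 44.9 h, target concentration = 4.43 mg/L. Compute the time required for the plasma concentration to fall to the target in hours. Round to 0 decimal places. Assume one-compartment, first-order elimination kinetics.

40 h

C₀ = Dose / Vd = 1890 / 231 = 8.182 mg/L
k = ln2 / t½ = 0.693147 / 44.9 = 0.01544 h⁻¹
t = ln(C₀ / C) / k = ln(8.182 / 4.43) / 0.01544
  = ln(1.847) / 0.01544 = 0.6136 / 0.01544 = 39.74 h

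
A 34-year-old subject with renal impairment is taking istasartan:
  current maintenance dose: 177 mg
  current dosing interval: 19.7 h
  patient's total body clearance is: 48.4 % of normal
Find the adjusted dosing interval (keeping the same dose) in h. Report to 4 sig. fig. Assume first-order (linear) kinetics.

40.70 h

To keep the same average steady-state level, dosing rate must scale with clearance.
CL ratio = 48.4 / 100 = 0.4840
New interval (same dose) = 19.7 / 0.4840 = 40.70 h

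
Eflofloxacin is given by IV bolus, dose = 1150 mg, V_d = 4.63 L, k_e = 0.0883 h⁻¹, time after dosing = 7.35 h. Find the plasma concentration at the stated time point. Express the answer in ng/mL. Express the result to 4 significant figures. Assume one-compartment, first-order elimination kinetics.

129800 ng/mL

C₀ = Dose / Vd = 1150 / 4.63 = 248.4 mg/L
C = C₀ · e^(−k·t) = 248.4 × e^(−0.08830 × 7.35)
  = 248.4 × 0.5226 = 129.8 mg/L
Convert: 129.8 mg/L × 1000 = 129800 ng/mL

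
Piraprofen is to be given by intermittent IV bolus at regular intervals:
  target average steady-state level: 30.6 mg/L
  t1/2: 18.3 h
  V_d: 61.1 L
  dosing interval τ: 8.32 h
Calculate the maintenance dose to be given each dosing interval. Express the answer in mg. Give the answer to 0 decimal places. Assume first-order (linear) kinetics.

k = ln2 / t½ = 0.693147 / 18.3 = 0.03788 h⁻¹
CL = k × Vd = 0.03788 × 61.1 = 2.314 L/h
At steady state, Dose/τ = Css × CL.
Dose = Css × CL × τ = 30.6 × 2.314 × 8.32 = 589.1 mg

589 mg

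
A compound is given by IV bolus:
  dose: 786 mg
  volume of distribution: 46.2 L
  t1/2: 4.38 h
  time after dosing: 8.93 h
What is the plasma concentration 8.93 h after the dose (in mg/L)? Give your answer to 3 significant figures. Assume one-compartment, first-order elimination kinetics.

4.14 mg/L

C₀ = Dose / Vd = 786.0 / 46.2 = 17.01 mg/L
k = ln2 / t½ = 0.693147 / 4.38 = 0.1583 h⁻¹
C = C₀ · e^(−k·t) = 17.01 × e^(−0.1583 × 8.93)
  = 17.01 × 0.2433 = 4.139 mg/L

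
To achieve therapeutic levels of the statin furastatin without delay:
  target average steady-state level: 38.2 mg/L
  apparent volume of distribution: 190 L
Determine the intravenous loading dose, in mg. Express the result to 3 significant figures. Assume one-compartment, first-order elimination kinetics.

7260 mg

LD = Css × Vd = 38.2 × 190 = 7258 mg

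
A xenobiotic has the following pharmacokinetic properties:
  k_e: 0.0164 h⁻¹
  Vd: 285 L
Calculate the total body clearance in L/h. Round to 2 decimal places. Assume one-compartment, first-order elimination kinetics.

CL = k × Vd = 0.0164 × 285 = 4.674 L/h

4.67 L/h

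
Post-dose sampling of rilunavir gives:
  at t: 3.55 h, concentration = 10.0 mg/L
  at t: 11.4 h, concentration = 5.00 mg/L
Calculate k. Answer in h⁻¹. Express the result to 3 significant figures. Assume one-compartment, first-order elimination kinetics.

0.0883 h⁻¹

k = ln(C₁/C₂) / (t₂ − t₁) = ln(10.0/5.00) / (11.4 − 3.55)
  = 0.6931 / 7.850 = 0.08829 h⁻¹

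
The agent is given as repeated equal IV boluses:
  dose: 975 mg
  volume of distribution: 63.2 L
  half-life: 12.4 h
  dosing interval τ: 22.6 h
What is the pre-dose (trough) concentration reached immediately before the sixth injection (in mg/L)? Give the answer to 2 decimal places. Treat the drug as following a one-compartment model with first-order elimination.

6.07 mg/L

C₀ per dose = Dose / Vd = 975 / 63.2 = 15.43 mg/L
k = ln2 / t½ = 0.693147 / 12.4 = 0.05590 h⁻¹
Fraction remaining after one interval: r = e^(−kτ) = e^(−0.05590 × 22.6) = 0.2827
Before dose 6, 5 doses have been given (aged 1τ, 2τ, 3τ, 4τ, 5τ).
C_trough = C₀ × (r + r² + … + r^5) = C₀ × r(1−r^5)/(1−r)
        = 15.43 × 0.2827 × (1 − 0.001806) / (1 − 0.2827) = 6.070 mg/L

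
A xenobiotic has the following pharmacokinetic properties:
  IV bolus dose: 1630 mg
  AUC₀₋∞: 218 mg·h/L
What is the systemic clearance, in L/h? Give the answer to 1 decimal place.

CL = Dose / AUC = 1630 / 218 = 7.477 L/h

7.5 L/h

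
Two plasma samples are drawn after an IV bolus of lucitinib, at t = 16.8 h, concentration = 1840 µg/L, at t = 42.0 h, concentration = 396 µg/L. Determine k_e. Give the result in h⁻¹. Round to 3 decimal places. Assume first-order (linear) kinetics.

k = ln(C₁/C₂) / (t₂ − t₁) = ln(1840/396) / (42.0 − 16.8)
  = 1.536 / 25.20 = 0.06095 h⁻¹

0.061 h⁻¹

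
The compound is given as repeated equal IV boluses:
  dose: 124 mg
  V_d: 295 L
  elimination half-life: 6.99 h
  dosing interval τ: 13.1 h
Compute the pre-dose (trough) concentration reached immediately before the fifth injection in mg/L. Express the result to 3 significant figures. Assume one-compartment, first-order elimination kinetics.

0.157 mg/L

C₀ per dose = Dose / Vd = 124 / 295 = 0.4203 mg/L
k = ln2 / t½ = 0.693147 / 6.99 = 0.09916 h⁻¹
Fraction remaining after one interval: r = e^(−kτ) = e^(−0.09916 × 13.1) = 0.2728
Before dose 5, 4 doses have been given (aged 1τ, 2τ, 3τ, 4τ).
C_trough = C₀ × (r + r² + … + r^4) = C₀ × r(1−r^4)/(1−r)
        = 0.4203 × 0.2728 × (1 − 0.005538) / (1 − 0.2728) = 0.1568 mg/L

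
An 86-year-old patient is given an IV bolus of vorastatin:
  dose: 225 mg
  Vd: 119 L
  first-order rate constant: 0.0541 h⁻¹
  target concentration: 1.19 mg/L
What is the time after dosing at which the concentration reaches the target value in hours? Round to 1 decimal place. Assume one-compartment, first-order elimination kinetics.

C₀ = Dose / Vd = 225.0 / 119 = 1.891 mg/L
t = ln(C₀ / C) / k = ln(1.891 / 1.19) / 0.05410
  = ln(1.589) / 0.05410 = 0.4631 / 0.05410 = 8.560 h

8.6 h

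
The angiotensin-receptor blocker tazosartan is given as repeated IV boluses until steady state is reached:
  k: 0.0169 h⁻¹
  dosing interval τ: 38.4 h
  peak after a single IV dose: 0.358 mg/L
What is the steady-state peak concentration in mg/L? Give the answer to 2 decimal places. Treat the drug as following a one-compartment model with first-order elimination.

0.75 mg/L

e^(−kτ) = e^(−0.01690 × 38.4) = 0.5226
Accumulation ratio R = 1 / (1 − e^(−kτ)) = 1 / (1 − 0.5226) = 2.095
Steady-state peak = C₀ × R = 0.358 × 2.095 = 0.7500 mg/L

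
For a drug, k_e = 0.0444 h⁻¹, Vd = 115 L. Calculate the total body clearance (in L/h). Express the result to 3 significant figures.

CL = k × Vd = 0.0444 × 115 = 5.106 L/h

5.11 L/h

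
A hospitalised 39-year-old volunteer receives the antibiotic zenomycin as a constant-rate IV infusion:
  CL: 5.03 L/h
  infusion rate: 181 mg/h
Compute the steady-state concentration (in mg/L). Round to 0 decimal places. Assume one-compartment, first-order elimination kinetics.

36 mg/L

At steady state Css = R₀ / CL = 181 / 5.030 = 35.98 mg/L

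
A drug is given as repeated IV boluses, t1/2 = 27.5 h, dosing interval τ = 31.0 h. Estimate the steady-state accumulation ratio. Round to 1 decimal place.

k = ln2 / t½ = 0.693147 / 27.5 = 0.02521 h⁻¹
e^(−kτ) = e^(−0.02521 × 31.0) = 0.4577
Accumulation ratio R = 1 / (1 − e^(−kτ)) = 1 / (1 − 0.4577) = 1.844

1.8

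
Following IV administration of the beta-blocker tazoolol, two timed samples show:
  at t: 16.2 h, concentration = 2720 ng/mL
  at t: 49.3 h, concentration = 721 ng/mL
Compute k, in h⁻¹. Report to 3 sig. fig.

0.0401 h⁻¹

k = ln(C₁/C₂) / (t₂ − t₁) = ln(2720/721) / (49.3 − 16.2)
  = 1.328 / 33.10 = 0.04012 h⁻¹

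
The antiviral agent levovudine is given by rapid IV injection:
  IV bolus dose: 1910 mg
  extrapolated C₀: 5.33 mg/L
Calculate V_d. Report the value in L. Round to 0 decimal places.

Vd = Dose / C₀ = 1910 / 5.33 = 358.3 L

358 L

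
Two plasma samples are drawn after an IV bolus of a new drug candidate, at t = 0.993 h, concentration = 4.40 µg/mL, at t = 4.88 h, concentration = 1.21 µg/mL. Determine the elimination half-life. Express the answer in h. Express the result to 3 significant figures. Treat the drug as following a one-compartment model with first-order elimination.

k = ln(C₁/C₂) / (t₂ − t₁) = ln(4.40/1.21) / (4.88 − 0.993)
  = 1.291 / 3.887 = 0.3321 h⁻¹
t½ = ln2 / k = 0.693147 / 0.3321 = 2.087 h

2.09 h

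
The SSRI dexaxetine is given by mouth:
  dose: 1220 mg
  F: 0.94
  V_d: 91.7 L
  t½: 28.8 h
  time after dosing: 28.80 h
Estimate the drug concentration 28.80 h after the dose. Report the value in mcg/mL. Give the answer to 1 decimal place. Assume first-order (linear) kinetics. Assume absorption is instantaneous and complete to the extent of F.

Amount reaching circulation = F × Dose = 0.94 × 1220 = 1147 mg
C₀ = F·Dose / Vd = 1147 / 91.7 = 12.51 mg/L
k = ln2 / t½ = 0.693147 / 28.8 = 0.02407 h⁻¹
t / t½ = 28.80 / 28.8 = 1 half-lives
C = C₀ × (1/2)^1 = 12.51 × 0.5000 = 6.255 mg/L
(6.255 mg/L = 6.255 mcg/mL)

6.3 mcg/mL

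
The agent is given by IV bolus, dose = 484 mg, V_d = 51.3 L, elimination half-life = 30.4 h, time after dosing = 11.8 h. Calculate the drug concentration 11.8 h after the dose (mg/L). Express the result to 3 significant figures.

7.21 mg/L

C₀ = Dose / Vd = 484.0 / 51.3 = 9.435 mg/L
k = ln2 / t½ = 0.693147 / 30.4 = 0.02280 h⁻¹
C = C₀ · e^(−k·t) = 9.435 × e^(−0.02280 × 11.8)
  = 9.435 × 0.7641 = 7.209 mg/L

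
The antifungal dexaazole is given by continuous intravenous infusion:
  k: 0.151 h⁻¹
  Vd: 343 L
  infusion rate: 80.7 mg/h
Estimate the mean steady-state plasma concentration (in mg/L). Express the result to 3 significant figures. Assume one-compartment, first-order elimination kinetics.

CL = k × Vd = 0.1510 × 343 = 51.79 L/h
At steady state Css = R₀ / CL = 80.7 / 51.79 = 1.558 mg/L

1.56 mg/L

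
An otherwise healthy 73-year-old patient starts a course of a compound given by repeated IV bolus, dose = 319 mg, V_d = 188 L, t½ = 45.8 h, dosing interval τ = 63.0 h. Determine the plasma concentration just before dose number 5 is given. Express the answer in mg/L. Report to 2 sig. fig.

C₀ per dose = Dose / Vd = 319 / 188 = 1.697 mg/L
k = ln2 / t½ = 0.693147 / 45.8 = 0.01513 h⁻¹
Fraction remaining after one interval: r = e^(−kτ) = e^(−0.01513 × 63.0) = 0.3855
Before dose 5, 4 doses have been given (aged 1τ, 2τ, 3τ, 4τ).
C_trough = C₀ × (r + r² + … + r^4) = C₀ × r(1−r^4)/(1−r)
        = 1.697 × 0.3855 × (1 − 0.02209) / (1 − 0.3855) = 1.041 mg/L

1.0 mg/L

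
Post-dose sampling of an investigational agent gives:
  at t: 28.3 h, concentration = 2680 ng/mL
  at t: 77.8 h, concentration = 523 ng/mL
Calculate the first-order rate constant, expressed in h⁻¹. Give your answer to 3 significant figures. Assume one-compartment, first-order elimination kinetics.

0.0330 h⁻¹

k = ln(C₁/C₂) / (t₂ − t₁) = ln(2680/523) / (77.8 − 28.3)
  = 1.634 / 49.50 = 0.03301 h⁻¹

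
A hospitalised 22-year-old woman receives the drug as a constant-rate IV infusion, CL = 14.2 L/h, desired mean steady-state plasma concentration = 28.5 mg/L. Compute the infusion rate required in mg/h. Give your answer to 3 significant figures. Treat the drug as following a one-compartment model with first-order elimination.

405 mg/h

At steady state, infusion rate R₀ = Css × CL = 28.5 × 14.20 = 404.7 mg/h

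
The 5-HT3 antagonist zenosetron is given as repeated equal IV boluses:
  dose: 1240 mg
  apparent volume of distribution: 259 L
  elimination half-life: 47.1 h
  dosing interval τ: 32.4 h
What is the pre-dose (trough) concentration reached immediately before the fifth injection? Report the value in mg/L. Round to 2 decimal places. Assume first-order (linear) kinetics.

6.67 mg/L

C₀ per dose = Dose / Vd = 1240 / 259 = 4.788 mg/L
k = ln2 / t½ = 0.693147 / 47.1 = 0.01472 h⁻¹
Fraction remaining after one interval: r = e^(−kτ) = e^(−0.01472 × 32.4) = 0.6207
Before dose 5, 4 doses have been given (aged 1τ, 2τ, 3τ, 4τ).
C_trough = C₀ × (r + r² + … + r^4) = C₀ × r(1−r^4)/(1−r)
        = 4.788 × 0.6207 × (1 − 0.1484) / (1 − 0.6207) = 6.673 mg/L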